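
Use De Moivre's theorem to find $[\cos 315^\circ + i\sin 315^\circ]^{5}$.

By De Moivre: z^n = r^n(cos(nθ) + i sin(nθ))
= 1^5(cos(5*315°) + i sin(5*315°))
= 1(cos 135° + i sin 135°)
= -sqrt(2)/2 + (sqrt(2)/2)i


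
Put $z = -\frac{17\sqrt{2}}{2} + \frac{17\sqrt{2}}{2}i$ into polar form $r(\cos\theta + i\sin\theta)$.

r = |z| = sqrt(a^2 + b^2) = sqrt((-17*sqrt(2)/2)^2 + (17*sqrt(2)/2)^2) = sqrt(289/2 + 289/2) = sqrt(289) = 17
θ = arctan(b/a) = arctan(12.0208/-12.0208) (quadrant-adjusted) = 135°
z = 17(cos 135° + i sin 135°)


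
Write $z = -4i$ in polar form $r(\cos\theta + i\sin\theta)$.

r = |z| = sqrt(a^2 + b^2) = sqrt((0)^2 + (-4)^2) = sqrt(0 + 16) = sqrt(16) = 4
a = 0 and b < 0, so z lies on the negative imaginary axis: θ = 270°
z = 4(cos 270° + i sin 270°)


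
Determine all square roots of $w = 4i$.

|w| = 4, arg(w) = 90°
Root modulus = 4^(1/2) = 2
Root arguments: θ_k = (90° + 360°k)/2 for k = 0, 1, ..., 1
Roots: sqrt(2) + sqrt(2)i, -sqrt(2) - sqrt(2)i


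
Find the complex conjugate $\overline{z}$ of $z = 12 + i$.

If z = a + bi, then conjugate(z) = a - bi
conjugate(12 + i) = 12 - i


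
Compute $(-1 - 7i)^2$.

(a + bi)^2 = a^2 - b^2 + 2abi
= (-1)^2 - (-7)^2 + 2*(-1)*(-7)i
= -48 + 14i


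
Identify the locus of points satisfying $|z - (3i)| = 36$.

|z - z0| = r describes a circle centered at z0 with radius r
Here z0 = 3i and r = 36
Locus: Circle centered at (0, 3) with radius 36


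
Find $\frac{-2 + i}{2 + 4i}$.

Multiply numerator and denominator by conjugate (2 - 4i):
= (-2 + i)(2 - 4i) / (2^2 + 4^2)
= (10i) / 20
Divide through by 10: (i) / 2
= 0 + (1/2)i


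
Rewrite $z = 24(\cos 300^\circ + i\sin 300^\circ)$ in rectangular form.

a = r cos θ = 24 * 1/2 = 12
b = r sin θ = 24 * -sqrt(3)/2 = -12*sqrt(3)
z = 12 - 12*sqrt(3)i


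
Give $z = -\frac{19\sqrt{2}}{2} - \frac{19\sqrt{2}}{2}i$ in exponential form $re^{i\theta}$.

r = |z| = sqrt((-19*sqrt(2)/2)^2 + (-19*sqrt(2)/2)^2) = sqrt(361/2 + 361/2) = sqrt(361) = 19
θ = arctan(b/a) = arctan(-13.435/-13.435) (quadrant-adjusted) = -135° = -3π/4
z = 19e^(-i*3π/4)


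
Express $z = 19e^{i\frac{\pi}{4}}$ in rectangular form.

a = r cos θ = 19 * sqrt(2)/2 = 19*sqrt(2)/2
b = r sin θ = 19 * sqrt(2)/2 = 19*sqrt(2)/2
z = 19*sqrt(2)/2 + (19*sqrt(2)/2)i


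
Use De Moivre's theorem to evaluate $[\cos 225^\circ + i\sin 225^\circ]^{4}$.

By De Moivre: z^n = r^n(cos(nθ) + i sin(nθ))
= 1^4(cos(4*225°) + i sin(4*225°))
= 1(cos 180° + i sin 180°)
= -1


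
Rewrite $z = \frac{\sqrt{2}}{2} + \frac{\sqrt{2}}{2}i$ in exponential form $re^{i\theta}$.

r = |z| = sqrt((sqrt(2)/2)^2 + (sqrt(2)/2)^2) = sqrt(1/2 + 1/2) = sqrt(1) = 1
θ = arctan(b/a) = arctan(0.7071/0.7071) (quadrant-adjusted) = 45° = π/4
z = 1e^(i*π/4)


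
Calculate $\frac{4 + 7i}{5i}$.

Multiply numerator and denominator by conjugate (-5i):
= (4 + 7i)(-5i) / (0^2 + 5^2)
= (35 - 20i) / 25
Divide through by 5: (7 - 4i) / 5
= 7/5 - (4/5)i


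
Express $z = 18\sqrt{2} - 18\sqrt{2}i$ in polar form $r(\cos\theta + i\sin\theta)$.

r = |z| = sqrt(a^2 + b^2) = sqrt((18*sqrt(2))^2 + (-18*sqrt(2))^2) = sqrt(648 + 648) = sqrt(1296) = 36
θ = arctan(b/a) = arctan(-25.4558/25.4558) (quadrant-adjusted) = 315°
z = 36(cos 315° + i sin 315°)


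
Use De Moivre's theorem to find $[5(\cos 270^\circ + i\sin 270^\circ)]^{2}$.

By De Moivre: z^n = r^n(cos(nθ) + i sin(nθ))
= 5^2(cos(2*270°) + i sin(2*270°))
= 25(cos 180° + i sin 180°)
= -25


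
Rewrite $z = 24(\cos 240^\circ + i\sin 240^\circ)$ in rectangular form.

a = r cos θ = 24 * -1/2 = -12
b = r sin θ = 24 * -sqrt(3)/2 = -12*sqrt(3)
z = -12 - 12*sqrt(3)i


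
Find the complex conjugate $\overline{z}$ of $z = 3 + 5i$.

If z = a + bi, then conjugate(z) = a - bi
conjugate(3 + 5i) = 3 - 5i


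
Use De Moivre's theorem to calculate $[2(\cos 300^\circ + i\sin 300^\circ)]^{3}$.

By De Moivre: z^n = r^n(cos(nθ) + i sin(nθ))
= 2^3(cos(3*300°) + i sin(3*300°))
= 8(cos 180° + i sin 180°)
= -8


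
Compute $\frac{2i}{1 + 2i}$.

Multiply numerator and denominator by conjugate (1 - 2i):
= (2i)(1 - 2i) / (1^2 + 2^2)
= (4 + 2i) / 5
= 4/5 + (2/5)i


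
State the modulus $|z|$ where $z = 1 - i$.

|z| = sqrt(a^2 + b^2) = sqrt(1^2 + (-1)^2) = sqrt(2) = sqrt(2)


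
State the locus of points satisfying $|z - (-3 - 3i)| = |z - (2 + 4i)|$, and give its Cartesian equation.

|z - z1| = |z - z2| means z is equidistant from z1 and z2,
i.e. the perpendicular bisector of the segment from (-3, -3) to (2, 4) (midpoint (-1/2, 1/2)).
With z = x + yi, square both sides:
(x - (-3))^2 + (y - (-3))^2 = (x - 2)^2 + (y - 4)^2
The x^2 and y^2 terms cancel: 10x + 14y = 20 - 18 = 2
Simplify: 5x + 7y = 1
Locus: Perpendicular bisector of the segment from (-3, -3) to (2, 4): the line 5x + 7y = 1


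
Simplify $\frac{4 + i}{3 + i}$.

Multiply numerator and denominator by conjugate (3 - i):
= (4 + i)(3 - i) / (3^2 + 1^2)
= (13 - i) / 10
= 13/10 - (1/10)i


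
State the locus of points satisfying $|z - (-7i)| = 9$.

|z - z0| = r describes a circle centered at z0 with radius r
Here z0 = -7i and r = 9
Locus: Circle centered at (0, -7) with radius 9


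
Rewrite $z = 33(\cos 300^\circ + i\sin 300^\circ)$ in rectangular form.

a = r cos θ = 33 * 1/2 = 33/2
b = r sin θ = 33 * -sqrt(3)/2 = -33*sqrt(3)/2
z = 33/2 - (33*sqrt(3)/2)i


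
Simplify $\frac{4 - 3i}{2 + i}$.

Multiply numerator and denominator by conjugate (2 - i):
= (4 - 3i)(2 - i) / (2^2 + 1^2)
= (5 - 10i) / 5
= 1 - 2i


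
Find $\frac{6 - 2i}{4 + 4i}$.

Multiply numerator and denominator by conjugate (4 - 4i):
= (6 - 2i)(4 - 4i) / (4^2 + 4^2)
= (16 - 32i) / 32
Divide through by 16: (1 - 2i) / 2
= 1/2 - i


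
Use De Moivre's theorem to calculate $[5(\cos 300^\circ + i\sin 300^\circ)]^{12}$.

By De Moivre: z^n = r^n(cos(nθ) + i sin(nθ))
= 5^12(cos(12*300°) + i sin(12*300°))
= 244140625(cos 0° + i sin 0°)
= 244140625


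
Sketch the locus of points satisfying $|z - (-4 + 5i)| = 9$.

|z - z0| = r describes a circle centered at z0 with radius r
Here z0 = -4 + 5i and r = 9
Locus: Circle centered at (-4, 5) with radius 9


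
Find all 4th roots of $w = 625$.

|w| = 625, arg(w) = 0°
Root modulus = 625^(1/4) = 5
Root arguments: θ_k = (0° + 360°k)/4 for k = 0, 1, ..., 3
Roots: 5, 5i, -5, -5i


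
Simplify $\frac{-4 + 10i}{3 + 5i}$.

Multiply numerator and denominator by conjugate (3 - 5i):
= (-4 + 10i)(3 - 5i) / (3^2 + 5^2)
= (38 + 50i) / 34
Divide through by 2: (19 + 25i) / 17
= 19/17 + (25/17)i


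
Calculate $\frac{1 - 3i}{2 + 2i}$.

Multiply numerator and denominator by conjugate (2 - 2i):
= (1 - 3i)(2 - 2i) / (2^2 + 2^2)
= (-4 - 8i) / 8
Divide through by 4: (-1 - 2i) / 2
= -1/2 - i


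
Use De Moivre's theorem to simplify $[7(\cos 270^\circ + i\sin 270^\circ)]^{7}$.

By De Moivre: z^n = r^n(cos(nθ) + i sin(nθ))
= 7^7(cos(7*270°) + i sin(7*270°))
= 823543(cos 90° + i sin 90°)
= 823543i


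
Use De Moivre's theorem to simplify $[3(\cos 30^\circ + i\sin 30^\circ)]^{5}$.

By De Moivre: z^n = r^n(cos(nθ) + i sin(nθ))
= 3^5(cos(5*30°) + i sin(5*30°))
= 243(cos 150° + i sin 150°)
= -243*sqrt(3)/2 + (243/2)i


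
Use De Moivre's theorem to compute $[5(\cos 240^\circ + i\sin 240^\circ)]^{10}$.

By De Moivre: z^n = r^n(cos(nθ) + i sin(nθ))
= 5^10(cos(10*240°) + i sin(10*240°))
= 9765625(cos 240° + i sin 240°)
= -9765625/2 - (9765625*sqrt(3)/2)i


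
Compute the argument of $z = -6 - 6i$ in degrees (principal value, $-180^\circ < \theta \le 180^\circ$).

θ = arctan(b/a) = arctan(-6/-6) (quadrant-adjusted) = -135°


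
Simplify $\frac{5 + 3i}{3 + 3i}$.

Multiply numerator and denominator by conjugate (3 - 3i):
= (5 + 3i)(3 - 3i) / (3^2 + 3^2)
= (24 - 6i) / 18
Divide through by 6: (4 - i) / 3
= 4/3 - (1/3)i


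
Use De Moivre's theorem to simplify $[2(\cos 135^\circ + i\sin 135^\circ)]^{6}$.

By De Moivre: z^n = r^n(cos(nθ) + i sin(nθ))
= 2^6(cos(6*135°) + i sin(6*135°))
= 64(cos 90° + i sin 90°)
= 64i


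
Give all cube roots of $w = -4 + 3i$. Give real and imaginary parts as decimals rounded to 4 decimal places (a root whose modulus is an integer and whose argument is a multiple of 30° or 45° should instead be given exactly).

|w| = 5, arg(w) ≈ 143.130102°
Root modulus = 5^(1/3) ≈ 1.709976
Root arguments: θ_k = (arg(w) + 360°k)/3 for k = 0, 1, ..., 2
Compute each root as (root modulus)(cos θ_k + i sin θ_k) using full-precision intermediates, then round to 4 decimal places.
Roots: 1.1506 + 1.2650i, -1.6708 + 0.3640i, 0.5202 - 1.6289i


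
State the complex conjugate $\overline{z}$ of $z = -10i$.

If z = a + bi, then conjugate(z) = a - bi
conjugate(-10i) = 10i


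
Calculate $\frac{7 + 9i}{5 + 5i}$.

Multiply numerator and denominator by conjugate (5 - 5i):
= (7 + 9i)(5 - 5i) / (5^2 + 5^2)
= (80 + 10i) / 50
Divide through by 10: (8 + i) / 5
= 8/5 + (1/5)i


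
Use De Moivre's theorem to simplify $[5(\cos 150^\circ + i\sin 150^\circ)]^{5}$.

By De Moivre: z^n = r^n(cos(nθ) + i sin(nθ))
= 5^5(cos(5*150°) + i sin(5*150°))
= 3125(cos 30° + i sin 30°)
= 3125*sqrt(3)/2 + (3125/2)i


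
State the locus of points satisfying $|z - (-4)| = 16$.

|z - z0| = r describes a circle centered at z0 with radius r
Here z0 = -4 and r = 16
Locus: Circle centered at (-4, 0) with radius 16


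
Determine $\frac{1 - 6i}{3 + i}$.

Multiply numerator and denominator by conjugate (3 - i):
= (1 - 6i)(3 - i) / (3^2 + 1^2)
= (-3 - 19i) / 10
= -3/10 - (19/10)i


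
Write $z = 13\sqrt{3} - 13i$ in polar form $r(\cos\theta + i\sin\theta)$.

r = |z| = sqrt(a^2 + b^2) = sqrt((13*sqrt(3))^2 + (-13)^2) = sqrt(507 + 169) = sqrt(676) = 26
θ = arctan(b/a) = arctan(-13/22.5167) (quadrant-adjusted) = 330°
z = 26(cos 330° + i sin 330°)


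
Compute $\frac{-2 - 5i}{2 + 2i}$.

Multiply numerator and denominator by conjugate (2 - 2i):
= (-2 - 5i)(2 - 2i) / (2^2 + 2^2)
= (-14 - 6i) / 8
Divide through by 2: (-7 - 3i) / 4
= -7/4 - (3/4)i


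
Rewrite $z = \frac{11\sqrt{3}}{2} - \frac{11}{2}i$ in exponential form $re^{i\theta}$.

r = |z| = sqrt((11*sqrt(3)/2)^2 + (-11/2)^2) = sqrt(363/4 + 121/4) = sqrt(121) = 11
θ = arctan(b/a) = arctan(-5.5/9.5263) (quadrant-adjusted) = -30° = -π/6
z = 11e^(-i*π/6)


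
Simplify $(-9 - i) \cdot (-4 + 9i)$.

(a1*a2 - b1*b2) + (a1*b2 + b1*a2)i
= (36 - (-9)) + (-81 + 4)i
= 45 - 77i


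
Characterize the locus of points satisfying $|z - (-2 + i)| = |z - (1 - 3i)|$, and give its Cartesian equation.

|z - z1| = |z - z2| means z is equidistant from z1 and z2,
i.e. the perpendicular bisector of the segment from (-2, 1) to (1, -3) (midpoint (-1/2, -1)).
With z = x + yi, square both sides:
(x - (-2))^2 + (y - 1)^2 = (x - 1)^2 + (y - (-3))^2
The x^2 and y^2 terms cancel: 6x + (-8)y = 10 - 5 = 5
Simplify: 6x - 8y = 5
Locus: Perpendicular bisector of the segment from (-2, 1) to (1, -3): the line 6x - 8y = 5


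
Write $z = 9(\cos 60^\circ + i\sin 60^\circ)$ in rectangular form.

a = r cos θ = 9 * 1/2 = 9/2
b = r sin θ = 9 * sqrt(3)/2 = 9*sqrt(3)/2
z = 9/2 + (9*sqrt(3)/2)i


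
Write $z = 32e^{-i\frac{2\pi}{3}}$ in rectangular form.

a = r cos θ = 32 * -1/2 = -16
b = r sin θ = 32 * -sqrt(3)/2 = -16*sqrt(3)
z = -16 - 16*sqrt(3)i


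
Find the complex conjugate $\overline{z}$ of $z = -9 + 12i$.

If z = a + bi, then conjugate(z) = a - bi
conjugate(-9 + 12i) = -9 - 12i


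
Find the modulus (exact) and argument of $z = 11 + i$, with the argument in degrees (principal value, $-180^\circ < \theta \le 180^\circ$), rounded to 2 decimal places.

|z| = sqrt(11^2 + 1^2) = sqrt(122)
arg(z) = arctan(b/a) = arctan(1/11) (quadrant-adjusted) = 5.19°


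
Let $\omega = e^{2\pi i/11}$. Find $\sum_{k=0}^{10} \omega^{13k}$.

Let ζ = ω^13 = e^(2πi·13/11). Since 11 ∤ 13, ζ ≠ 1.
Sum = Σ_{k=0}^{10} ζ^k = (ζ^11 - 1)/(ζ - 1) = (ω^{13·11} - 1)/(ζ - 1) = (1 - 1)/(ζ - 1) = 0


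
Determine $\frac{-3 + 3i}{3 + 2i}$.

Multiply numerator and denominator by conjugate (3 - 2i):
= (-3 + 3i)(3 - 2i) / (3^2 + 2^2)
= (-3 + 15i) / 13
= -3/13 + (15/13)i


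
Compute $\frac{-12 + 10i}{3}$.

Divisor is real, so divide each part by 3:
= -4 + (10/3)i


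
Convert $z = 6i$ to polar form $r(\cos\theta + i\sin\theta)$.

r = |z| = sqrt(a^2 + b^2) = sqrt((0)^2 + (6)^2) = sqrt(0 + 36) = sqrt(36) = 6
a = 0 and b > 0, so z lies on the positive imaginary axis: θ = 90°
z = 6(cos 90° + i sin 90°)


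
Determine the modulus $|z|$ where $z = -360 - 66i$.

|z| = sqrt(a^2 + b^2) = sqrt((-360)^2 + (-66)^2) = sqrt(133956) = 366


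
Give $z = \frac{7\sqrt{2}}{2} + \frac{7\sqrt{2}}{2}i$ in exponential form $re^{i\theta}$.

r = |z| = sqrt((7*sqrt(2)/2)^2 + (7*sqrt(2)/2)^2) = sqrt(49/2 + 49/2) = sqrt(49) = 7
θ = arctan(b/a) = arctan(4.9497/4.9497) (quadrant-adjusted) = 45° = π/4
z = 7e^(i*π/4)


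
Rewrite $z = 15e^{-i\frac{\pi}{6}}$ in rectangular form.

a = r cos θ = 15 * sqrt(3)/2 = 15*sqrt(3)/2
b = r sin θ = 15 * -1/2 = -15/2
z = 15*sqrt(3)/2 - (15/2)i


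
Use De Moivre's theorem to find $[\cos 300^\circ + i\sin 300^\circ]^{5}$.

By De Moivre: z^n = r^n(cos(nθ) + i sin(nθ))
= 1^5(cos(5*300°) + i sin(5*300°))
= 1(cos 60° + i sin 60°)
= 1/2 + (sqrt(3)/2)i


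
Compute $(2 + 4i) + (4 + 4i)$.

(2 + 4) + (4 + 4)i = 6 + 8i


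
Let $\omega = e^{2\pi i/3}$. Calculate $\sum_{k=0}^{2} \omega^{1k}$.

Let ζ = ω^1 = e^(2πi·1/3). Since 3 ∤ 1, ζ ≠ 1.
Sum = Σ_{k=0}^{2} ζ^k = (ζ^3 - 1)/(ζ - 1) = (ω^{1·3} - 1)/(ζ - 1) = (1 - 1)/(ζ - 1) = 0


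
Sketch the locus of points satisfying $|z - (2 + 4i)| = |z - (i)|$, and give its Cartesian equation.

|z - z1| = |z - z2| means z is equidistant from z1 and z2,
i.e. the perpendicular bisector of the segment from (2, 4) to (0, 1) (midpoint (1, 5/2)).
With z = x + yi, square both sides:
(x - 2)^2 + (y - 4)^2 = (x - 0)^2 + (y - 1)^2
The x^2 and y^2 terms cancel: -4x + (-6)y = 1 - 20 = -19
Simplify: 4x + 6y = 19
Locus: Perpendicular bisector of the segment from (2, 4) to (0, 1): the line 4x + 6y = 19


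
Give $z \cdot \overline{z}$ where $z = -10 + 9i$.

z * conjugate(z) = |z|^2 = a^2 + b^2
= (-10)^2 + 9^2 = 181


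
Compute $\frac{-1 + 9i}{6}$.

Divisor is real, so divide each part by 6:
= -1/6 + (3/2)i


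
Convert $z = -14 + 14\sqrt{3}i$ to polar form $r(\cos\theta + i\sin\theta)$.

r = |z| = sqrt(a^2 + b^2) = sqrt((-14)^2 + (14*sqrt(3))^2) = sqrt(196 + 588) = sqrt(784) = 28
θ = arctan(b/a) = arctan(24.2487/-14) (quadrant-adjusted) = 120°
z = 28(cos 120° + i sin 120°)


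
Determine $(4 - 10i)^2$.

(a + bi)^2 = a^2 - b^2 + 2abi
= 4^2 - (-10)^2 + 2*4*(-10)i
= -84 - 80i


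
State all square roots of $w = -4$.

|w| = 4, arg(w) = 180°
Root modulus = 4^(1/2) = 2
Root arguments: θ_k = (180° + 360°k)/2 for k = 0, 1, ..., 1
Roots: 2i, -2i


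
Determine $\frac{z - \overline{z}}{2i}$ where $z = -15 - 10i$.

z - conjugate(z) = 2bi
(z - conjugate(z))/(2i) = 2bi/(2i) = b = -10


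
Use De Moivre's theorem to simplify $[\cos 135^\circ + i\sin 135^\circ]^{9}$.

By De Moivre: z^n = r^n(cos(nθ) + i sin(nθ))
= 1^9(cos(9*135°) + i sin(9*135°))
= 1(cos 135° + i sin 135°)
= -sqrt(2)/2 + (sqrt(2)/2)i


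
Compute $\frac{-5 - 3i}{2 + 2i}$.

Multiply numerator and denominator by conjugate (2 - 2i):
= (-5 - 3i)(2 - 2i) / (2^2 + 2^2)
= (-16 + 4i) / 8
Divide through by 4: (-4 + i) / 2
= -2 + (1/2)i


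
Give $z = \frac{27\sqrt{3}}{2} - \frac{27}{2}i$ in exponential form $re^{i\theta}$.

r = |z| = sqrt((27*sqrt(3)/2)^2 + (-27/2)^2) = sqrt(2187/4 + 729/4) = sqrt(729) = 27
θ = arctan(b/a) = arctan(-13.5/23.3827) (quadrant-adjusted) = -30° = -π/6
z = 27e^(-i*π/6)


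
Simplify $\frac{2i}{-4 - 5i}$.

Multiply numerator and denominator by conjugate (-4 + 5i):
= (2i)(-4 + 5i) / ((-4)^2 + (-5)^2)
= (-10 - 8i) / 41
= -10/41 - (8/41)i


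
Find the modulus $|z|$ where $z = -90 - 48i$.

|z| = sqrt(a^2 + b^2) = sqrt((-90)^2 + (-48)^2) = sqrt(10404) = 102


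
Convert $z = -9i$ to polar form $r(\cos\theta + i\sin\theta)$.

r = |z| = sqrt(a^2 + b^2) = sqrt((0)^2 + (-9)^2) = sqrt(0 + 81) = sqrt(81) = 9
a = 0 and b < 0, so z lies on the negative imaginary axis: θ = 270°
z = 9(cos 270° + i sin 270°)


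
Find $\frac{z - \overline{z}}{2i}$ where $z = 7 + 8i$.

z - conjugate(z) = 2bi
(z - conjugate(z))/(2i) = 2bi/(2i) = b = 8


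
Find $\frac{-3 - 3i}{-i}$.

Multiply numerator and denominator by conjugate (i):
= (-3 - 3i)(i) / (0^2 + (-1)^2)
= (3 - 3i) / 1
= 3 - 3i


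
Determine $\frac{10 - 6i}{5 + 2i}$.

Multiply numerator and denominator by conjugate (5 - 2i):
= (10 - 6i)(5 - 2i) / (5^2 + 2^2)
= (38 - 50i) / 29
= 38/29 - (50/29)i


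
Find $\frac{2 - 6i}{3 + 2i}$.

Multiply numerator and denominator by conjugate (3 - 2i):
= (2 - 6i)(3 - 2i) / (3^2 + 2^2)
= (-6 - 22i) / 13
= -6/13 - (22/13)i


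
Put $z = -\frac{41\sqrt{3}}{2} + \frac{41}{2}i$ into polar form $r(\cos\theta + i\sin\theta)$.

r = |z| = sqrt(a^2 + b^2) = sqrt((-41*sqrt(3)/2)^2 + (41/2)^2) = sqrt(5043/4 + 1681/4) = sqrt(1681) = 41
θ = arctan(b/a) = arctan(20.5/-35.507) (quadrant-adjusted) = 150°
z = 41(cos 150° + i sin 150°)


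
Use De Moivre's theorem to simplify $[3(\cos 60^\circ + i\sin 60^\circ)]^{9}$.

By De Moivre: z^n = r^n(cos(nθ) + i sin(nθ))
= 3^9(cos(9*60°) + i sin(9*60°))
= 19683(cos 180° + i sin 180°)
= -19683


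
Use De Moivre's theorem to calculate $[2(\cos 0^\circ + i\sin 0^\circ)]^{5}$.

By De Moivre: z^n = r^n(cos(nθ) + i sin(nθ))
= 2^5(cos(5*0°) + i sin(5*0°))
= 32(cos 0° + i sin 0°)
= 32


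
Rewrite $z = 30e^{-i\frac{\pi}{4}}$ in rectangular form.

a = r cos θ = 30 * sqrt(2)/2 = 15*sqrt(2)
b = r sin θ = 30 * -sqrt(2)/2 = -15*sqrt(2)
z = 15*sqrt(2) - 15*sqrt(2)i


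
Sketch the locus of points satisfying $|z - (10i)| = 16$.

|z - z0| = r describes a circle centered at z0 with radius r
Here z0 = 10i and r = 16
Locus: Circle centered at (0, 10) with radius 16


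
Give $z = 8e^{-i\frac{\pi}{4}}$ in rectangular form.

a = r cos θ = 8 * sqrt(2)/2 = 4*sqrt(2)
b = r sin θ = 8 * -sqrt(2)/2 = -4*sqrt(2)
z = 4*sqrt(2) - 4*sqrt(2)i


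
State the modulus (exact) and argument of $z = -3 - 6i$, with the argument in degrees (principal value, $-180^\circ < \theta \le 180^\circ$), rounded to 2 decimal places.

|z| = sqrt((-3)^2 + (-6)^2) = sqrt(45)
arg(z) = arctan(b/a) = arctan(-6/-3) (quadrant-adjusted) = -116.57°


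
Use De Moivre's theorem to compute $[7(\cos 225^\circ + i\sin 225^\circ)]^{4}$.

By De Moivre: z^n = r^n(cos(nθ) + i sin(nθ))
= 7^4(cos(4*225°) + i sin(4*225°))
= 2401(cos 180° + i sin 180°)
= -2401


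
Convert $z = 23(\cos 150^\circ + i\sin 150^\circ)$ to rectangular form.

a = r cos θ = 23 * -sqrt(3)/2 = -23*sqrt(3)/2
b = r sin θ = 23 * 1/2 = 23/2
z = -23*sqrt(3)/2 + (23/2)i


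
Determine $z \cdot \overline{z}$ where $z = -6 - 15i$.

z * conjugate(z) = |z|^2 = a^2 + b^2
= (-6)^2 + (-15)^2 = 261


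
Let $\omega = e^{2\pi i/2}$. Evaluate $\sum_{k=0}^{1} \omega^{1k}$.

Let ζ = ω^1 = e^(2πi·1/2). Since 2 ∤ 1, ζ ≠ 1.
Sum = Σ_{k=0}^{1} ζ^k = (ζ^2 - 1)/(ζ - 1) = (ω^{1·2} - 1)/(ζ - 1) = (1 - 1)/(ζ - 1) = 0


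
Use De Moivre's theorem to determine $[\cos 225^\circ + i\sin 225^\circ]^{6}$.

By De Moivre: z^n = r^n(cos(nθ) + i sin(nθ))
= 1^6(cos(6*225°) + i sin(6*225°))
= 1(cos 270° + i sin 270°)
= -i


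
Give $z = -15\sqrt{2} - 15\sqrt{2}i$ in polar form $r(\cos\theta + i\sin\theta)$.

r = |z| = sqrt(a^2 + b^2) = sqrt((-15*sqrt(2))^2 + (-15*sqrt(2))^2) = sqrt(450 + 450) = sqrt(900) = 30
θ = arctan(b/a) = arctan(-21.2132/-21.2132) (quadrant-adjusted) = 225°
z = 30(cos 225° + i sin 225°)


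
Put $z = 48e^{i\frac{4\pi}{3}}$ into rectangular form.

a = r cos θ = 48 * -1/2 = -24
b = r sin θ = 48 * -sqrt(3)/2 = -24*sqrt(3)
z = -24 - 24*sqrt(3)i


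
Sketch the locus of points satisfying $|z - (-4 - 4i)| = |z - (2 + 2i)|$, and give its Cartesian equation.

|z - z1| = |z - z2| means z is equidistant from z1 and z2,
i.e. the perpendicular bisector of the segment from (-4, -4) to (2, 2) (midpoint (-1, -1)).
With z = x + yi, square both sides:
(x - (-4))^2 + (y - (-4))^2 = (x - 2)^2 + (y - 2)^2
The x^2 and y^2 terms cancel: 12x + 12y = 8 - 32 = -24
Simplify: x + y = -2
Locus: Perpendicular bisector of the segment from (-4, -4) to (2, 2): the line x + y = -2


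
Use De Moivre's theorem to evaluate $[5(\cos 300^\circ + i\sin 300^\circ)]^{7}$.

By De Moivre: z^n = r^n(cos(nθ) + i sin(nθ))
= 5^7(cos(7*300°) + i sin(7*300°))
= 78125(cos 300° + i sin 300°)
= 78125/2 - (78125*sqrt(3)/2)i


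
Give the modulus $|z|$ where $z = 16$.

|z| = sqrt(a^2 + b^2) = sqrt(16^2 + 0^2) = sqrt(256) = 16


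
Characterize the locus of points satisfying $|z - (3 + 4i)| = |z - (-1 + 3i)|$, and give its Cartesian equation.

|z - z1| = |z - z2| means z is equidistant from z1 and z2,
i.e. the perpendicular bisector of the segment from (3, 4) to (-1, 3) (midpoint (1, 7/2)).
With z = x + yi, square both sides:
(x - 3)^2 + (y - 4)^2 = (x - (-1))^2 + (y - 3)^2
The x^2 and y^2 terms cancel: -8x + (-2)y = 10 - 25 = -15
Simplify: 8x + 2y = 15
Locus: Perpendicular bisector of the segment from (3, 4) to (-1, 3): the line 8x + 2y = 15


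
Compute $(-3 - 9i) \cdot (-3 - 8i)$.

(a1*a2 - b1*b2) + (a1*b2 + b1*a2)i
= (9 - 72) + (24 + 27)i
= -63 + 51i


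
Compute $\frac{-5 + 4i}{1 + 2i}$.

Multiply numerator and denominator by conjugate (1 - 2i):
= (-5 + 4i)(1 - 2i) / (1^2 + 2^2)
= (3 + 14i) / 5
= 3/5 + (14/5)i


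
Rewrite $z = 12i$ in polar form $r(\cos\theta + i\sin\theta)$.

r = |z| = sqrt(a^2 + b^2) = sqrt((0)^2 + (12)^2) = sqrt(0 + 144) = sqrt(144) = 12
a = 0 and b > 0, so z lies on the positive imaginary axis: θ = 90°
z = 12(cos 90° + i sin 90°)


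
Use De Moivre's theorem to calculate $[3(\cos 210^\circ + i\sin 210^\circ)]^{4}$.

By De Moivre: z^n = r^n(cos(nθ) + i sin(nθ))
= 3^4(cos(4*210°) + i sin(4*210°))
= 81(cos 120° + i sin 120°)
= -81/2 + (81*sqrt(3)/2)i


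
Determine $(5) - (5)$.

(5 - 5) + (0 - 0)i = 0


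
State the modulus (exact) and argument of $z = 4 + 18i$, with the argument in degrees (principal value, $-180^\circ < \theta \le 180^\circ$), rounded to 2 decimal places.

|z| = sqrt(4^2 + 18^2) = sqrt(340)
arg(z) = arctan(b/a) = arctan(18/4) (quadrant-adjusted) = 77.47°


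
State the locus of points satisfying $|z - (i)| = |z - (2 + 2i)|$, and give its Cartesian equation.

|z - z1| = |z - z2| means z is equidistant from z1 and z2,
i.e. the perpendicular bisector of the segment from (0, 1) to (2, 2) (midpoint (1, 3/2)).
With z = x + yi, square both sides:
(x - 0)^2 + (y - 1)^2 = (x - 2)^2 + (y - 2)^2
The x^2 and y^2 terms cancel: 4x + 2y = 8 - 1 = 7
Simplify: 4x + 2y = 7
Locus: Perpendicular bisector of the segment from (0, 1) to (2, 2): the line 4x + 2y = 7


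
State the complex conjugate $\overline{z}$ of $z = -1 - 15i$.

If z = a + bi, then conjugate(z) = a - bi
conjugate(-1 - 15i) = -1 + 15i


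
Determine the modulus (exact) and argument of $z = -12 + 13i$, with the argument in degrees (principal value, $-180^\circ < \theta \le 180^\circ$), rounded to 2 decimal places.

|z| = sqrt((-12)^2 + 13^2) = sqrt(313)
arg(z) = arctan(b/a) = arctan(13/-12) (quadrant-adjusted) = 132.71°


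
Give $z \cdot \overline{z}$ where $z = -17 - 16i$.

z * conjugate(z) = |z|^2 = a^2 + b^2
= (-17)^2 + (-16)^2 = 545


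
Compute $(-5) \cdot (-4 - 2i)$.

(a1*a2 - b1*b2) + (a1*b2 + b1*a2)i
= (20 - 0) + (10 + 0)i
= 20 + 10i


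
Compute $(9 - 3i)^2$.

(a + bi)^2 = a^2 - b^2 + 2abi
= 9^2 - (-3)^2 + 2*9*(-3)i
= 72 - 54i


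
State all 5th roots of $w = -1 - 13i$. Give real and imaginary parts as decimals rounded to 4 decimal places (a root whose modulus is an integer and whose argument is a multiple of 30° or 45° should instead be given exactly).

|w| = sqrt(170) ≈ 13.038405, arg(w) ≈ 265.601295°
Root modulus = sqrt(170)^(1/5) ≈ 1.671263
Root arguments: θ_k = (arg(w) + 360°k)/5 for k = 0, 1, ..., 4
Compute each root as (root modulus)(cos θ_k + i sin θ_k) using full-precision intermediates, then round to 4 decimal places.
Roots: 1.0030 + 1.3368i, -0.9615 + 1.3670i, -1.5972 - 0.4920i, -0.0257 - 1.6711i, 1.5813 - 0.5408i


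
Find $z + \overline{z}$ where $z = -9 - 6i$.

z + conjugate(z) = (a + bi) + (a - bi) = 2a
= 2 * (-9) = -18


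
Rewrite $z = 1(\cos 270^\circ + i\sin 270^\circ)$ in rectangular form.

a = r cos θ = 1 * 0 = 0
b = r sin θ = 1 * -1 = -1
z = -i


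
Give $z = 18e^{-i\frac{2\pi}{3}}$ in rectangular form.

a = r cos θ = 18 * -1/2 = -9
b = r sin θ = 18 * -sqrt(3)/2 = -9*sqrt(3)
z = -9 - 9*sqrt(3)i


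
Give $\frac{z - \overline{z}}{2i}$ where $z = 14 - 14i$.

z - conjugate(z) = 2bi
(z - conjugate(z))/(2i) = 2bi/(2i) = b = -14


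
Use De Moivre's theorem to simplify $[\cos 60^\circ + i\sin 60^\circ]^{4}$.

By De Moivre: z^n = r^n(cos(nθ) + i sin(nθ))
= 1^4(cos(4*60°) + i sin(4*60°))
= 1(cos 240° + i sin 240°)
= -1/2 - (sqrt(3)/2)i


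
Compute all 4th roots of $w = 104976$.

|w| = 104976, arg(w) = 0°
Root modulus = 104976^(1/4) = 18
Root arguments: θ_k = (0° + 360°k)/4 for k = 0, 1, ..., 3
Roots: 18, 18i, -18, -18i


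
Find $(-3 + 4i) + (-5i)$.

(-3 + 0) + (4 + (-5))i = -3 - i


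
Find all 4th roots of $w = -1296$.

|w| = 1296, arg(w) = 180°
Root modulus = 1296^(1/4) = 6
Root arguments: θ_k = (180° + 360°k)/4 for k = 0, 1, ..., 3
Roots: 3*sqrt(2) + 3*sqrt(2)i, -3*sqrt(2) + 3*sqrt(2)i, -3*sqrt(2) - 3*sqrt(2)i, 3*sqrt(2) - 3*sqrt(2)i


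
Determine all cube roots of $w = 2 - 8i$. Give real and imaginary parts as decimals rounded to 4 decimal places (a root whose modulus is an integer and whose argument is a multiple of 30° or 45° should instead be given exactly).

|w| = sqrt(68) ≈ 8.246211, arg(w) ≈ 284.036243°
Root modulus = sqrt(68)^(1/3) ≈ 2.020311
Root arguments: θ_k = (arg(w) + 360°k)/3 for k = 0, 1, ..., 2
Compute each root as (root modulus)(cos θ_k + i sin θ_k) using full-precision intermediates, then round to 4 decimal places.
Roots: -0.1648 + 2.0136i, -1.6614 - 1.1495i, 1.8262 - 0.8641i


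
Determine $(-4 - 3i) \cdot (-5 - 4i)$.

(a1*a2 - b1*b2) + (a1*b2 + b1*a2)i
= (20 - 12) + (16 + 15)i
= 8 + 31i


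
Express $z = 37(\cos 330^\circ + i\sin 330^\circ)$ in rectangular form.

a = r cos θ = 37 * sqrt(3)/2 = 37*sqrt(3)/2
b = r sin θ = 37 * -1/2 = -37/2
z = 37*sqrt(3)/2 - (37/2)i


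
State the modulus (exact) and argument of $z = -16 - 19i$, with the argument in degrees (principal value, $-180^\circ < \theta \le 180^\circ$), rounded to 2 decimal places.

|z| = sqrt((-16)^2 + (-19)^2) = sqrt(617)
arg(z) = arctan(b/a) = arctan(-19/-16) (quadrant-adjusted) = -130.10°


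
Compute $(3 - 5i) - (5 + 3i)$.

(3 - 5) + (-5 - 3)i = -2 - 8i


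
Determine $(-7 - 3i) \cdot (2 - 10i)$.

(a1*a2 - b1*b2) + (a1*b2 + b1*a2)i
= (-14 - 30) + (70 + (-6))i
= -44 + 64i


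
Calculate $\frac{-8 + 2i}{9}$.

Divisor is real, so divide each part by 9:
= -8/9 + (2/9)i


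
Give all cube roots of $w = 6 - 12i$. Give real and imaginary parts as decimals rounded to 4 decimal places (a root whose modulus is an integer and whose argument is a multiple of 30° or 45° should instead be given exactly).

|w| = sqrt(180) ≈ 13.416408, arg(w) ≈ 296.565051°
Root modulus = sqrt(180)^(1/3) ≈ 2.376177
Root arguments: θ_k = (arg(w) + 360°k)/3 for k = 0, 1, ..., 2
Compute each root as (root modulus)(cos θ_k + i sin θ_k) using full-precision intermediates, then round to 4 decimal places.
Roots: -0.3658 + 2.3479i, -1.8504 - 1.4907i, 2.2162 - 0.8572i


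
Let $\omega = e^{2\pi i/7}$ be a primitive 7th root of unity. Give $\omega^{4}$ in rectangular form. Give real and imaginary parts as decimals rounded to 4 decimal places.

ω^4 = e^(2πi·4/7) = e^(i·8π/7)
= cos(8π/7) + i sin(8π/7)
= -0.9010 - 0.4339i


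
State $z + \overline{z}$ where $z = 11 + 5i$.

z + conjugate(z) = (a + bi) + (a - bi) = 2a
= 2 * 11 = 22


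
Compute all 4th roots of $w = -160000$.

|w| = 160000, arg(w) = 180°
Root modulus = 160000^(1/4) = 20
Root arguments: θ_k = (180° + 360°k)/4 for k = 0, 1, ..., 3
Roots: 10*sqrt(2) + 10*sqrt(2)i, -10*sqrt(2) + 10*sqrt(2)i, -10*sqrt(2) - 10*sqrt(2)i, 10*sqrt(2) - 10*sqrt(2)i


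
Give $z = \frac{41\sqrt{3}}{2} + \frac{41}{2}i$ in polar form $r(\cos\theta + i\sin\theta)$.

r = |z| = sqrt(a^2 + b^2) = sqrt((41*sqrt(3)/2)^2 + (41/2)^2) = sqrt(5043/4 + 1681/4) = sqrt(1681) = 41
θ = arctan(b/a) = arctan(20.5/35.507) (quadrant-adjusted) = 30°
z = 41(cos 30° + i sin 30°)


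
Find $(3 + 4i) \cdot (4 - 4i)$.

(a1*a2 - b1*b2) + (a1*b2 + b1*a2)i
= (12 - (-16)) + (-12 + 16)i
= 28 + 4i


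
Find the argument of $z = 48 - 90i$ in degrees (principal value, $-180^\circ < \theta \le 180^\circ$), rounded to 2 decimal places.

θ = arctan(b/a) = arctan(-90/48) (quadrant-adjusted) = -61.93°


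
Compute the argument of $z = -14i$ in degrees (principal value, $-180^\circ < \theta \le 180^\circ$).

a = 0 and b < 0, so z lies on the negative imaginary axis: θ = -90°


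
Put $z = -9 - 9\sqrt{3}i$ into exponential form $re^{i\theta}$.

r = |z| = sqrt((-9)^2 + (-9*sqrt(3))^2) = sqrt(81 + 243) = sqrt(324) = 18
θ = arctan(b/a) = arctan(-15.5885/-9) (quadrant-adjusted) = -120° = -2π/3
z = 18e^(-i*2π/3)


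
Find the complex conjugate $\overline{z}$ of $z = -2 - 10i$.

If z = a + bi, then conjugate(z) = a - bi
conjugate(-2 - 10i) = -2 + 10i


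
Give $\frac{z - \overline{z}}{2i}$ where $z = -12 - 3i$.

z - conjugate(z) = 2bi
(z - conjugate(z))/(2i) = 2bi/(2i) = b = -3


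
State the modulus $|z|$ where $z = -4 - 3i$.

|z| = sqrt(a^2 + b^2) = sqrt((-4)^2 + (-3)^2) = sqrt(25) = 5


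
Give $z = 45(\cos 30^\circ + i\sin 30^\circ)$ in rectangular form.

a = r cos θ = 45 * sqrt(3)/2 = 45*sqrt(3)/2
b = r sin θ = 45 * 1/2 = 45/2
z = 45*sqrt(3)/2 + (45/2)i


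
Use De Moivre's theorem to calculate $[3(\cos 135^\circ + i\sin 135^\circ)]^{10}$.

By De Moivre: z^n = r^n(cos(nθ) + i sin(nθ))
= 3^10(cos(10*135°) + i sin(10*135°))
= 59049(cos 270° + i sin 270°)
= -59049i


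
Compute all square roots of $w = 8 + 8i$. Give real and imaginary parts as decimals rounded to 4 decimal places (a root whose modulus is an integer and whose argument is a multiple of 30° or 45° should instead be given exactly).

|w| = sqrt(128) ≈ 11.313708, arg(w) = 45°
Root modulus = sqrt(128)^(1/2) ≈ 3.363586
Root arguments: θ_k = (45° + 360°k)/2 for k = 0, 1, ..., 1
Compute each root as (root modulus)(cos θ_k + i sin θ_k) using full-precision intermediates, then round to 4 decimal places.
Roots: 3.1075 + 1.2872i, -3.1075 - 1.2872i


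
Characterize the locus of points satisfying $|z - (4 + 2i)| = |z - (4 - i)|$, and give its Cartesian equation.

|z - z1| = |z - z2| means z is equidistant from z1 and z2,
i.e. the perpendicular bisector of the segment from (4, 2) to (4, -1) (midpoint (4, 1/2)).
With z = x + yi, square both sides:
(x - 4)^2 + (y - 2)^2 = (x - 4)^2 + (y - (-1))^2
The x^2 and y^2 terms cancel: 0x + (-6)y = 17 - 20 = -3
Simplify: y = 1/2
Locus: Perpendicular bisector of the segment from (4, 2) to (4, -1): the line y = 1/2


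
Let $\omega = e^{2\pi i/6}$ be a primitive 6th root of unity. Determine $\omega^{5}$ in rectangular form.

ω^5 = e^(2πi·5/6) = e^(i·5π/3)
= cos(5π/3) + i sin(5π/3)
= 1/2 - (sqrt(3)/2)i


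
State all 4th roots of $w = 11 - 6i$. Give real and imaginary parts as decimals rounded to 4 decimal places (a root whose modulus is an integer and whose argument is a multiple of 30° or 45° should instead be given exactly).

|w| = sqrt(157) ≈ 12.529964, arg(w) ≈ 331.389540°
Root modulus = sqrt(157)^(1/4) ≈ 1.881427
Root arguments: θ_k = (arg(w) + 360°k)/4 for k = 0, 1, ..., 3
Compute each root as (root modulus)(cos θ_k + i sin θ_k) using full-precision intermediates, then round to 4 decimal places.
Roots: 0.2343 + 1.8668i, -1.8668 + 0.2343i, -0.2343 - 1.8668i, 1.8668 - 0.2343i


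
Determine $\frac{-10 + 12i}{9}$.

Divisor is real, so divide each part by 9:
= -10/9 + (4/3)i


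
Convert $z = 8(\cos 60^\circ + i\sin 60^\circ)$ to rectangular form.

a = r cos θ = 8 * 1/2 = 4
b = r sin θ = 8 * sqrt(3)/2 = 4*sqrt(3)
z = 4 + 4*sqrt(3)i


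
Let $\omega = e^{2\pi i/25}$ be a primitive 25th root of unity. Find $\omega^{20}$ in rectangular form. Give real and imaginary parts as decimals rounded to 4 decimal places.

ω^20 = e^(2πi·20/25) = e^(i·8π/5)
= cos(8π/5) + i sin(8π/5)
= 0.3090 - 0.9511i


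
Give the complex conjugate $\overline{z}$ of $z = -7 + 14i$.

If z = a + bi, then conjugate(z) = a - bi
conjugate(-7 + 14i) = -7 - 14i


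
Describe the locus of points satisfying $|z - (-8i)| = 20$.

|z - z0| = r describes a circle centered at z0 with radius r
Here z0 = -8i and r = 20
Locus: Circle centered at (0, -8) with radius 20


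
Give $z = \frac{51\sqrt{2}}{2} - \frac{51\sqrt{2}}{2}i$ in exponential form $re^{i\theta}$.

r = |z| = sqrt((51*sqrt(2)/2)^2 + (-51*sqrt(2)/2)^2) = sqrt(2601/2 + 2601/2) = sqrt(2601) = 51
θ = arctan(b/a) = arctan(-36.0624/36.0624) (quadrant-adjusted) = -45° = -π/4
z = 51e^(-i*π/4)


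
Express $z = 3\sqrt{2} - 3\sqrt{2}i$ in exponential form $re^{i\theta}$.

r = |z| = sqrt((3*sqrt(2))^2 + (-3*sqrt(2))^2) = sqrt(18 + 18) = sqrt(36) = 6
θ = arctan(b/a) = arctan(-4.2426/4.2426) (quadrant-adjusted) = -45° = -π/4
z = 6e^(-i*π/4)


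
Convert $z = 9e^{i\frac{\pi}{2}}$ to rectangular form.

a = r cos θ = 9 * 0 = 0
b = r sin θ = 9 * 1 = 9
z = 9i


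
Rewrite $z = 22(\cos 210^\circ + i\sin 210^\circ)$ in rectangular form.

a = r cos θ = 22 * -sqrt(3)/2 = -11*sqrt(3)
b = r sin θ = 22 * -1/2 = -11
z = -11*sqrt(3) - 11i


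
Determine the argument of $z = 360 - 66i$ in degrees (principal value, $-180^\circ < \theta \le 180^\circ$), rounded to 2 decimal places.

θ = arctan(b/a) = arctan(-66/360) (quadrant-adjusted) = -10.39°


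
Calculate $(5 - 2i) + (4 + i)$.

(5 + 4) + (-2 + 1)i = 9 - i


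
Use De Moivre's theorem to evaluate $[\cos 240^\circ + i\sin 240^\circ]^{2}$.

By De Moivre: z^n = r^n(cos(nθ) + i sin(nθ))
= 1^2(cos(2*240°) + i sin(2*240°))
= 1(cos 120° + i sin 120°)
= -1/2 + (sqrt(3)/2)i


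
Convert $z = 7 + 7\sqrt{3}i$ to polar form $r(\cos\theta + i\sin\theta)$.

r = |z| = sqrt(a^2 + b^2) = sqrt((7)^2 + (7*sqrt(3))^2) = sqrt(49 + 147) = sqrt(196) = 14
θ = arctan(b/a) = arctan(12.1244/7) (quadrant-adjusted) = 60°
z = 14(cos 60° + i sin 60°)


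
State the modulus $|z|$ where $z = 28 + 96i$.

|z| = sqrt(a^2 + b^2) = sqrt(28^2 + 96^2) = sqrt(10000) = 100


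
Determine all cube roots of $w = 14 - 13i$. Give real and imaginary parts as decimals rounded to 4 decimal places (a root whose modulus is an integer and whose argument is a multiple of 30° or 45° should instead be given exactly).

|w| = sqrt(365) ≈ 19.104973, arg(w) ≈ 317.121096°
Root modulus = sqrt(365)^(1/3) ≈ 2.673307
Root arguments: θ_k = (arg(w) + 360°k)/3 for k = 0, 1, ..., 2
Compute each root as (root modulus)(cos θ_k + i sin θ_k) using full-precision intermediates, then round to 4 decimal places.
Roots: -0.7237 + 2.5735i, -1.8668 - 1.9135i, 2.5906 - 0.6600i


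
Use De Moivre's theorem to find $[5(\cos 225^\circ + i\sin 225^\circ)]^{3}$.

By De Moivre: z^n = r^n(cos(nθ) + i sin(nθ))
= 5^3(cos(3*225°) + i sin(3*225°))
= 125(cos 315° + i sin 315°)
= 125*sqrt(2)/2 - (125*sqrt(2)/2)i


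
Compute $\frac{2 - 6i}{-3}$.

Divisor is real, so divide each part by -3:
= -2/3 + 2i


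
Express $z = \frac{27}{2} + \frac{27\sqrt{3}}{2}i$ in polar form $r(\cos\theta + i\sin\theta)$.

r = |z| = sqrt(a^2 + b^2) = sqrt((27/2)^2 + (27*sqrt(3)/2)^2) = sqrt(729/4 + 2187/4) = sqrt(729) = 27
θ = arctan(b/a) = arctan(23.3827/13.5) (quadrant-adjusted) = 60°
z = 27(cos 60° + i sin 60°)


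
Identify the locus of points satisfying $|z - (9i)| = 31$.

|z - z0| = r describes a circle centered at z0 with radius r
Here z0 = 9i and r = 31
Locus: Circle centered at (0, 9) with radius 31


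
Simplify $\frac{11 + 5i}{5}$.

Divisor is real, so divide each part by 5:
= 11/5 + i


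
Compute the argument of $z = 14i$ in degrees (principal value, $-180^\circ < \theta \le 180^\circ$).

a = 0 and b > 0, so z lies on the positive imaginary axis: θ = 90°


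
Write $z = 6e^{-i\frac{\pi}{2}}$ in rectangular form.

a = r cos θ = 6 * 0 = 0
b = r sin θ = 6 * -1 = -6
z = -6i


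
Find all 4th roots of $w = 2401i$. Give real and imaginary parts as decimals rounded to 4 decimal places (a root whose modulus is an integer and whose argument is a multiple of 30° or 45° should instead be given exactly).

|w| = 2401, arg(w) = 90°
Root modulus = 2401^(1/4) = 7
Root arguments: θ_k = (90° + 360°k)/4 for k = 0, 1, ..., 3
Compute each root as (root modulus)(cos θ_k + i sin θ_k) using full-precision intermediates, then round to 4 decimal places.
Roots: 6.4672 + 2.6788i, -2.6788 + 6.4672i, -6.4672 - 2.6788i, 2.6788 - 6.4672i


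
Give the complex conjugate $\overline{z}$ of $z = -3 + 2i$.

If z = a + bi, then conjugate(z) = a - bi
conjugate(-3 + 2i) = -3 - 2i


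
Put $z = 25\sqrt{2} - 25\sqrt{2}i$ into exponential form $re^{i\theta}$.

r = |z| = sqrt((25*sqrt(2))^2 + (-25*sqrt(2))^2) = sqrt(1250 + 1250) = sqrt(2500) = 50
θ = arctan(b/a) = arctan(-35.3553/35.3553) (quadrant-adjusted) = -45° = -π/4
z = 50e^(-i*π/4)


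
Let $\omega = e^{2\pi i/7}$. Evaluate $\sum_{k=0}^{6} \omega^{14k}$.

Since 7 divides 14, ω^14 = (ω^7)^2 = 1^2 = 1, so every term is 1.
Sum = 7 · 1 = 7


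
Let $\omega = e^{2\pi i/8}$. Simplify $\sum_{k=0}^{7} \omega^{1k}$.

Let ζ = ω^1 = e^(2πi·1/8). Since 8 ∤ 1, ζ ≠ 1.
Sum = Σ_{k=0}^{7} ζ^k = (ζ^8 - 1)/(ζ - 1) = (ω^{1·8} - 1)/(ζ - 1) = (1 - 1)/(ζ - 1) = 0


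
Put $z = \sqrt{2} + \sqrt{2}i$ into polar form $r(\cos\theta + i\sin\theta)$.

r = |z| = sqrt(a^2 + b^2) = sqrt((sqrt(2))^2 + (sqrt(2))^2) = sqrt(2 + 2) = sqrt(4) = 2
θ = arctan(b/a) = arctan(1.4142/1.4142) (quadrant-adjusted) = 45°
z = 2(cos 45° + i sin 45°)


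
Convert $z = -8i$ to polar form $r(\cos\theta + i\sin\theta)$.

r = |z| = sqrt(a^2 + b^2) = sqrt((0)^2 + (-8)^2) = sqrt(0 + 64) = sqrt(64) = 8
a = 0 and b < 0, so z lies on the negative imaginary axis: θ = 270°
z = 8(cos 270° + i sin 270°)


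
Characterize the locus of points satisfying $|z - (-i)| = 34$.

|z - z0| = r describes a circle centered at z0 with radius r
Here z0 = -i and r = 34
Locus: Circle centered at (0, -1) with radius 34


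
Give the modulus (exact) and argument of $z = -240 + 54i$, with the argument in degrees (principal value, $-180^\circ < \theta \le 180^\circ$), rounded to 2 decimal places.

|z| = sqrt((-240)^2 + 54^2) = 246
arg(z) = arctan(b/a) = arctan(54/-240) (quadrant-adjusted) = 167.32°


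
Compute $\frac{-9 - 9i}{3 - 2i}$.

Multiply numerator and denominator by conjugate (3 + 2i):
= (-9 - 9i)(3 + 2i) / (3^2 + (-2)^2)
= (-9 - 45i) / 13
= -9/13 - (45/13)i


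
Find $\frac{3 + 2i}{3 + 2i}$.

Multiply numerator and denominator by conjugate (3 - 2i):
= (3 + 2i)(3 - 2i) / (3^2 + 2^2)
= (13) / 13
= 1


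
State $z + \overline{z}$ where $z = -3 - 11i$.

z + conjugate(z) = (a + bi) + (a - bi) = 2a
= 2 * (-3) = -6


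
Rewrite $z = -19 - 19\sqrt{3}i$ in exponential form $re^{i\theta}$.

r = |z| = sqrt((-19)^2 + (-19*sqrt(3))^2) = sqrt(361 + 1083) = sqrt(1444) = 38
θ = arctan(b/a) = arctan(-32.909/-19) (quadrant-adjusted) = -120° = -2π/3
z = 38e^(-i*2π/3)
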